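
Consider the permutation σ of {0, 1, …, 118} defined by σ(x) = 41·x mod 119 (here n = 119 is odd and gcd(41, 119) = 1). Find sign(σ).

Start at x=15: 15 → 20 → 106 → 62 → 43 → 97 → 50 → … (one orbit).
Cycle lengths of π_41 on ℤ/119ℤ: [16, 16, 16, 16, 16, 16, 16, 2, 2, 2, 1]; 11 cycles in total.
With 11 cycles on 119 points, sign = (−1)^{119−11} = +1.
Zolotarev: (41|119) = +1, matching the cycle-count sign.

+1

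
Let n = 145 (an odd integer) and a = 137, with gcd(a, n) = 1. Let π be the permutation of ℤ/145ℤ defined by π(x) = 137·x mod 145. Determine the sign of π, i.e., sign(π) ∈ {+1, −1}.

+1

Trace 18: π^k(18) = [18, 1, 137, 64, 68, 36, 2] for k=0..6.
π_137 has 7 disjoint cycles with lengths [28, 28, 28, 28, 28, 4, 1] on {0,…,144}.
7 cycles on 145: each ℓ→(−1)^(ℓ−1), product (−1)^138 = +1.
Check: (137/145) = +1 by Zolotarev.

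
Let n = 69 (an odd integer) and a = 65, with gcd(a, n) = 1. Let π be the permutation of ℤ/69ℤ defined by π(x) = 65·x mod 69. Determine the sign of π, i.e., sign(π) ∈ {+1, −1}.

Orbit of 38 under x↦65x: [38, 55, 56, 52, 68, 4, 53]… (length divides ord_69(65)).
π_65 has 5 disjoint cycles with lengths [22, 22, 22, 2, 1] on {0,…,68}.
n − c = 69 − 5 = 64; sign = (−1)^64 = +1.

+1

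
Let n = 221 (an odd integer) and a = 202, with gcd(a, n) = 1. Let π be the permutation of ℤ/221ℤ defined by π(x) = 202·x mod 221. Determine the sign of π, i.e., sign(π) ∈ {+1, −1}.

Trace 110: π^k(110) = [110, 120, 151, 4, 145, 118, 189] for k=0..6.
Cycle lengths of π_202 on ℤ/221ℤ: [24, 24, 24, 24, 24, 24, 24, 24, 12, 8, 8, 1]; 12 cycles in total.
With 12 cycles on 221 points, sign = (−1)^{221−12} = -1.
Check: (202/221) = -1 by Zolotarev.

-1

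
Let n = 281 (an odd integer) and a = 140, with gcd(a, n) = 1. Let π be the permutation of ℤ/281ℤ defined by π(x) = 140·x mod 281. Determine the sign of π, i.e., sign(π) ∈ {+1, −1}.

Orbit of 50 under x↦140x: [50, 256, 153, 64, 249, 16, 273]… (length divides ord_281(140)).
Decompose π into cycles: lengths [35, 35, 35, 35, 35, 35, 35, 35, 1] (9 cycles, including the fixed point 0).
Σ(ℓ_i−1) = 281−9 = 272; sign = (−1)^272 = +1.
Check: (140/281) = +1 by Zolotarev.

+1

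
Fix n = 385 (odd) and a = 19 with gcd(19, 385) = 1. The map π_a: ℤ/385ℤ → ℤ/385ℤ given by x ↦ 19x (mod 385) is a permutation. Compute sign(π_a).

+1

Trace 24: π^k(24) = [24, 71, 194, 221, 349, 86, 94] for k=0..6.
Cycle lengths of π_19 on ℤ/385ℤ: [30, 30, 30, 30, 30, 30, 30, 30, 30, 30, 10, 10, 10, 10, 10, 6, 6, 6, 6, 6, 2, 2, 1]; 23 cycles in total.
With 23 cycles on 385 points, sign = (−1)^{385−23} = +1.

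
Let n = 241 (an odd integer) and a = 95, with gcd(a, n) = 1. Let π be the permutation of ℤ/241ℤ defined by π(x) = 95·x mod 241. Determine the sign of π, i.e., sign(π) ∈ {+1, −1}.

-1

Orbit of 234 under x↦95x: [234, 58, 208, 239, 51, 25, 206]… (length divides ord_241(95)).
Cycle type of π: 240 + 1; total 2 cycles.
241 − 2 = 239 transpositions; sign(π) = (−1)^239 = -1.
Zolotarev: (95|241) = -1, matching the cycle-count sign.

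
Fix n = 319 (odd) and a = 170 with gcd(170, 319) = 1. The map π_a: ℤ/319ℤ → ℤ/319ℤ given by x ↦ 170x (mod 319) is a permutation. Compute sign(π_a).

+1

Orbit of 16 under x↦170x: [16, 168, 169, 20, 210, 291, 25]… (length divides ord_319(170)).
Cycle type of π: 35×8 + 7×4 + 5×2 + 1; total 15 cycles.
319 − 15 = 304 transpositions; sign(π) = (−1)^304 = +1.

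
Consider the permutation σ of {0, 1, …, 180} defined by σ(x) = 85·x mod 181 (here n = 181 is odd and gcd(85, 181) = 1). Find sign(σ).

Orbit of 97 under x↦85x: [97, 100, 174, 129, 105, 56, 54]… (length divides ord_181(85)).
2 cycles of lengths [180, 1].
181 − 2 = 179 transpositions; sign(π) = (−1)^179 = -1.

-1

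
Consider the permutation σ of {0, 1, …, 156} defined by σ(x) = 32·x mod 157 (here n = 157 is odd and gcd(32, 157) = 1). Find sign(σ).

Orbit of 130 under x↦32x: [130, 78, 141, 116, 101, 92, 118]… (length divides ord_157(32)).
Decompose π into cycles: lengths [52, 52, 52, 1] (4 cycles, including the fixed point 0).
4 cycles on 157: each ℓ→(−1)^(ℓ−1), product (−1)^153 = -1.
Zolotarev: (32|157) = -1, matching the cycle-count sign.

-1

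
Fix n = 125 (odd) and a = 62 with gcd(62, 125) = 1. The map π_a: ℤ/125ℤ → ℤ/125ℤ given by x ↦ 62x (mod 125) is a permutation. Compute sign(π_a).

Trace 99: π^k(99) = [99, 13, 56, 97, 14, 118, 66] for k=0..6.
Cycle lengths of π_62 on ℤ/125ℤ: [100, 20, 4, 1]; 4 cycles in total.
4 cycles on 125: each ℓ→(−1)^(ℓ−1), product (−1)^121 = -1.

-1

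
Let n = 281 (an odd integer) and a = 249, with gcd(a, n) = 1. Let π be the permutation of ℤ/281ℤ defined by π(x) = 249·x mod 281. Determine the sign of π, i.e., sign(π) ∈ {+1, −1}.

+1

Orbit of 249 under x↦249x: [249, 181, 109, 165, 59, 79, 1]… (length divides ord_281(249)).
π_249 has 41 disjoint cycles with lengths [7, 7, 7, 7, 7, 7, 7, 7, 7, 7, 7, 7, 7, 7, 7, 7, 7, 7, 7, 7, 7, 7, 7, 7, 7, 7, 7, 7, 7, 7, 7, 7, 7, 7, 7, 7, 7, 7, 7, 7, 1] on {0,…,280}.
With 41 cycles on 281 points, sign = (−1)^{281−41} = +1.
Zolotarev: (249|281) = +1, matching the cycle-count sign.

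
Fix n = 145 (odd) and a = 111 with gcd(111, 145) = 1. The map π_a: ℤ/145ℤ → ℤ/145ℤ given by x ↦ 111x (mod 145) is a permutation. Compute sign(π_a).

Orbit of 1 under x↦111x: [1, 111, 141, 136, 16, 36, 81]… (length divides ord_145(111)).
Decompose π into cycles: lengths [7, 7, 7, 7, 7, 7, 7, 7, 7, 7, 7, 7, 7, 7, 7, 7, 7, 7, 7, 7, 1, 1, 1, 1, 1] (25 cycles, including the fixed point 0).
145 − 25 = 120 transpositions; sign(π) = (−1)^120 = +1.

+1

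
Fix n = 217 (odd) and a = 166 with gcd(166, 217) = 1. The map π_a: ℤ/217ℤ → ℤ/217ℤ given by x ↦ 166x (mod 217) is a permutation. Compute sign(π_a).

Orbit of 166 under x↦166x: [166, 214, 153, 9, 192, 190, 75]… (length divides ord_217(166)).
Cycle lengths of π_166 on ℤ/217ℤ: [30, 30, 30, 30, 30, 30, 30, 6, 1]; 9 cycles in total.
9 cycles on 217: each ℓ→(−1)^(ℓ−1), product (−1)^208 = +1.

+1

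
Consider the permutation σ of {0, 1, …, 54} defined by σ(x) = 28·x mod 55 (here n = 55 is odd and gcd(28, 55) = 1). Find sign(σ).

Orbit of 18 under x↦28x: [18, 9, 32, 16, 8, 4, 2]… (length divides ord_55(28)).
Decompose π into cycles: lengths [20, 20, 10, 4, 1] (5 cycles, including the fixed point 0).
5 cycles on 55: each ℓ→(−1)^(ℓ−1), product (−1)^50 = +1.

+1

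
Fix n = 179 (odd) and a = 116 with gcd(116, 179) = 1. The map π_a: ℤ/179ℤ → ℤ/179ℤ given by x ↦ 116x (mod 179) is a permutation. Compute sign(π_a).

Trace 60: π^k(60) = [60, 158, 70, 65, 22, 46, 145] for k=0..6.
The orbit structure of x ↦ 116x mod 179: 3 orbits of sizes [89, 89, 1].
3 cycles on 179: each ℓ→(−1)^(ℓ−1), product (−1)^176 = +1.

+1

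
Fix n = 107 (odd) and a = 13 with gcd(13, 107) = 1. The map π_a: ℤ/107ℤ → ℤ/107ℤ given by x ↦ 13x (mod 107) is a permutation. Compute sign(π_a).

+1

Orbit of 49 under x↦13x: [49, 102, 42, 11, 36, 40, 92]… (length divides ord_107(13)).
Decompose π into cycles: lengths [53, 53, 1] (3 cycles, including the fixed point 0).
3 cycles on 107: each ℓ→(−1)^(ℓ−1), product (−1)^104 = +1.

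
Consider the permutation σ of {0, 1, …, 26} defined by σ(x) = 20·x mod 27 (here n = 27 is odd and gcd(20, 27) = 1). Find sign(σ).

Trace 1: π^k(1) = [1, 20, 22, 8, 25, 14, 10] for k=0..6.
Cycle lengths of π_20 on ℤ/27ℤ: [18, 6, 2, 1]; 4 cycles in total.
27 − 4 = 23 transpositions; sign(π) = (−1)^23 = -1.
Check: (20/27) = -1 by Zolotarev.

-1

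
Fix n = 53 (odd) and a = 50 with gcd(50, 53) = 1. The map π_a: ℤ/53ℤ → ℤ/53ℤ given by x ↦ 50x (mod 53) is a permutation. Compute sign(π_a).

Trace 11: π^k(11) = [11, 20, 46, 21, 43, 30, 16] for k=0..6.
Decompose π into cycles: lengths [52, 1] (2 cycles, including the fixed point 0).
sign(π) = (−1)^{n − #cycles} = (−1)^{53−2} = (−1)^51 = -1.
The Jacobi symbol (50|53) = -1 (Zolotarev) agrees.

-1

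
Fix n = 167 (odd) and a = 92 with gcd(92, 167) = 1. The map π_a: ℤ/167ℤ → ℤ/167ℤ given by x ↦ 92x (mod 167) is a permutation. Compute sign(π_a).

Trace 72: π^k(72) = [72, 111, 25, 129, 11, 10, 85] for k=0..6.
Decompose π into cycles: lengths [166, 1] (2 cycles, including the fixed point 0).
n − c = 167 − 2 = 165; sign = (−1)^165 = -1.
Via Zolotarev, sign(π_{92}) = (92|167) = -1.

-1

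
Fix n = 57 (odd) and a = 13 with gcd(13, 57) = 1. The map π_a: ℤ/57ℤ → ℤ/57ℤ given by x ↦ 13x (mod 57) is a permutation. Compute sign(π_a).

Trace 52: π^k(52) = [52, 49, 10, 16, 37, 25, 40] for k=0..6.
Cycle type of π: 18×3 + 1×3; total 6 cycles.
Σ(ℓ_i−1) = 57−6 = 51; sign = (−1)^51 = -1.
Via Zolotarev, sign(π_{13}) = (13|57) = -1.

-1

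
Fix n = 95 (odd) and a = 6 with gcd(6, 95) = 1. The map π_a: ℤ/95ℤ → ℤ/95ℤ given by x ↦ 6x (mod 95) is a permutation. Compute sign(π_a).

+1

Orbit of 26 under x↦6x: [26, 61, 81, 11, 66, 16, 1]… (length divides ord_95(6)).
Decompose π into cycles: lengths [9, 9, 9, 9, 9, 9, 9, 9, 9, 9, 1, 1, 1, 1, 1] (15 cycles, including the fixed point 0).
With 15 cycles on 95 points, sign = (−1)^{95−15} = +1.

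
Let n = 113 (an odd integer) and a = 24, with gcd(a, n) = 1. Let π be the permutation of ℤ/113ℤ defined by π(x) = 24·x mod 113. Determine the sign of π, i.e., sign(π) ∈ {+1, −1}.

-1

Start at x=75: 75 → 105 → 34 → 25 → 35 → 49 → 46 → … (one orbit).
The orbit structure of x ↦ 24x mod 113: 2 orbits of sizes [112, 1].
n − c = 113 − 2 = 111; sign = (−1)^111 = -1.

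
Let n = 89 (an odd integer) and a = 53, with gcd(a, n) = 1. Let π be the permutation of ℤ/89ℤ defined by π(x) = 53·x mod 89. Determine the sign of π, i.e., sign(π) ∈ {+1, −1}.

Start at x=18: 18 → 64 → 10 → 85 → 55 → 67 → 80 → … (one orbit).
π_53 has 3 disjoint cycles with lengths [44, 44, 1] on {0,…,88}.
sign(π) = (−1)^{n − #cycles} = (−1)^{89−3} = (−1)^86 = +1.
The Jacobi symbol (53|89) = +1 (Zolotarev) agrees.

+1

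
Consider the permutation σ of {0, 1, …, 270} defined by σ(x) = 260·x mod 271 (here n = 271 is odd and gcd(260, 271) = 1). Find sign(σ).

-1

Trace 175: π^k(175) = [175, 243, 37, 135, 141, 75, 259] for k=0..6.
Cycle type of π: 270 + 1; total 2 cycles.
2 cycles on 271: each ℓ→(−1)^(ℓ−1), product (−1)^269 = -1.
The Jacobi symbol (260|271) = -1 (Zolotarev) agrees.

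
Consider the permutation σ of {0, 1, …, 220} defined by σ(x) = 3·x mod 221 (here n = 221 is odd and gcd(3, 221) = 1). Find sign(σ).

-1

Orbit of 66 under x↦3x: [66, 198, 152, 14, 42, 126, 157]… (length divides ord_221(3)).
Decompose π into cycles: lengths [48, 48, 48, 48, 16, 3, 3, 3, 3, 1] (10 cycles, including the fixed point 0).
sign(π) = (−1)^{n − #cycles} = (−1)^{221−10} = (−1)^211 = -1.
Check: (3/221) = -1 by Zolotarev.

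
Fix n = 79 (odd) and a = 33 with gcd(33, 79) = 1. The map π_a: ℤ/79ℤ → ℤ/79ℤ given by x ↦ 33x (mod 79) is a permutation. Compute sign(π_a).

Start at x=27: 27 → 22 → 15 → 21 → 61 → 38 → 69 → … (one orbit).
Cycle lengths of π_33 on ℤ/79ℤ: [26, 26, 26, 1]; 4 cycles in total.
sign(π) = (−1)^{n − #cycles} = (−1)^{79−4} = (−1)^75 = -1.
(33|79)_J = -1 (Zolotarev's lemma cross-check).

-1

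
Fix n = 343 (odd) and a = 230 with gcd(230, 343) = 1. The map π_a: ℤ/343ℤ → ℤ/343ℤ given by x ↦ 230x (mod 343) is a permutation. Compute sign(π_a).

-1

Start at x=267: 267 → 13 → 246 → 328 → 323 → 202 → 155 → … (one orbit).
Cycle lengths of π_230 on ℤ/343ℤ: [98, 98, 98, 14, 14, 14, 2, 2, 2, 1]; 10 cycles in total.
10 cycles on 343: each ℓ→(−1)^(ℓ−1), product (−1)^333 = -1.
The Jacobi symbol (230|343) = -1 (Zolotarev) agrees.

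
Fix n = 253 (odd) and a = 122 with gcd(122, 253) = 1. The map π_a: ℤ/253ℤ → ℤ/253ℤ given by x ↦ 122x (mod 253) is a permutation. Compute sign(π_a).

-1

Trace 111: π^k(111) = [111, 133, 34, 100, 56, 1, 122] for k=0..6.
Cycle lengths of π_122 on ℤ/253ℤ: [22, 22, 22, 22, 22, 22, 22, 22, 22, 22, 22, 1, 1, 1, 1, 1, 1, 1, 1, 1, 1, 1]; 22 cycles in total.
253 − 22 = 231 transpositions; sign(π) = (−1)^231 = -1.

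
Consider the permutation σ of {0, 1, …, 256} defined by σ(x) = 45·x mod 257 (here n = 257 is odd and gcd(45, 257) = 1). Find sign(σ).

-1

Orbit of 13 under x↦45x: [13, 71, 111, 112, 157, 126, 16]… (length divides ord_257(45)).
Decompose π into cycles: lengths [256, 1] (2 cycles, including the fixed point 0).
n − c = 257 − 2 = 255; sign = (−1)^255 = -1.
Zolotarev: (45|257) = -1, matching the cycle-count sign.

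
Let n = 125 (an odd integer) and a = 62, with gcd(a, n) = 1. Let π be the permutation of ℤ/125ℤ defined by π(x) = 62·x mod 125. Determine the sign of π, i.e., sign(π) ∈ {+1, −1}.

-1

Trace 11: π^k(11) = [11, 57, 34, 108, 71, 27, 49] for k=0..6.
Decompose π into cycles: lengths [100, 20, 4, 1] (4 cycles, including the fixed point 0).
sign(π) = (−1)^{n − #cycles} = (−1)^{125−4} = (−1)^121 = -1.
Zolotarev: (62|125) = -1, matching the cycle-count sign.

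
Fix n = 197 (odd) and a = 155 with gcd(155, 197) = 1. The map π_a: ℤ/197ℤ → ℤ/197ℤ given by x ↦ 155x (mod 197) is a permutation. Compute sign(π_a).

Start at x=196: 196 → 42 → 9 → 16 → 116 → 53 → 138 → … (one orbit).
Decompose π into cycles: lengths [98, 98, 1] (3 cycles, including the fixed point 0).
197 − 3 = 194 transpositions; sign(π) = (−1)^194 = +1.

+1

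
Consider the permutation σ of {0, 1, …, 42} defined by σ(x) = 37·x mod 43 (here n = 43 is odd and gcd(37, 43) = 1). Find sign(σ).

Trace 36: π^k(36) = [36, 42, 6, 7, 1, 37] for k=0..5.
Cycle type of π: 6×7 + 1; total 8 cycles.
Σ(ℓ_i−1) = 43−8 = 35; sign = (−1)^35 = -1.

-1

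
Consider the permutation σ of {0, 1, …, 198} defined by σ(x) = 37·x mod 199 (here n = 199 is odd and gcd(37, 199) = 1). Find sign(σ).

Start at x=180: 180 → 93 → 58 → 156 → 1 → 37 → 175 → … (one orbit).
Cycle type of π: 18×11 + 1; total 12 cycles.
12 cycles on 199: each ℓ→(−1)^(ℓ−1), product (−1)^187 = -1.
Check: (37/199) = -1 by Zolotarev.

-1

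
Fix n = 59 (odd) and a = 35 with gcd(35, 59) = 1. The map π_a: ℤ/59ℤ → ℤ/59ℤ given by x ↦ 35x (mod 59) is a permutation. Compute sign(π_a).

Trace 27: π^k(27) = [27, 1, 35, 45, 41, 19, 16] for k=0..6.
3 cycles of lengths [29, 29, 1].
3 cycles on 59: each ℓ→(−1)^(ℓ−1), product (−1)^56 = +1.
(35|59)_J = +1 (Zolotarev's lemma cross-check).

+1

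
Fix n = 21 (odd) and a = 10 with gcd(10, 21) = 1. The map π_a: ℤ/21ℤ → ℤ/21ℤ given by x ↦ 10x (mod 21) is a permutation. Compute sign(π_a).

-1

Trace 19: π^k(19) = [19, 1, 10, 16, 13, 4] for k=0..5.
Cycle type of π: 6×3 + 1×3; total 6 cycles.
Σ(ℓ_i−1) = 21−6 = 15; sign = (−1)^15 = -1.
Check: (10/21) = -1 by Zolotarev.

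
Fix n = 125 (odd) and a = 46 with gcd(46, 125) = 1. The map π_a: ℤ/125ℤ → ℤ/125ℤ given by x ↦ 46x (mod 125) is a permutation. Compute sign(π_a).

Start at x=106: 106 → 1 → 46 → 116 → 86 → 81 → 101 → … (one orbit).
Cycle lengths of π_46 on ℤ/125ℤ: [25, 25, 25, 25, 5, 5, 5, 5, 1, 1, 1, 1, 1]; 13 cycles in total.
13 cycles on 125: each ℓ→(−1)^(ℓ−1), product (−1)^112 = +1.
Via Zolotarev, sign(π_{46}) = (46|125) = +1.

+1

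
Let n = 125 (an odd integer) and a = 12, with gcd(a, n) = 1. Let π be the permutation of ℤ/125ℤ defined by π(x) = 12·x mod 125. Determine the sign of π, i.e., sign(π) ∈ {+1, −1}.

-1

Orbit of 13 under x↦12x: [13, 31, 122, 89, 68, 66, 42]… (length divides ord_125(12)).
Decompose π into cycles: lengths [100, 20, 4, 1] (4 cycles, including the fixed point 0).
With 4 cycles on 125 points, sign = (−1)^{125−4} = -1.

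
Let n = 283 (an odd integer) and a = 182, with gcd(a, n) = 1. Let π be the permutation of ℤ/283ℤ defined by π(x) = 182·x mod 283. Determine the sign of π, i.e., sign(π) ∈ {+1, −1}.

-1

Trace 19: π^k(19) = [19, 62, 247, 240, 98, 7, 142] for k=0..6.
π_182 has 2 disjoint cycles with lengths [282, 1] on {0,…,282}.
2 cycles on 283: each ℓ→(−1)^(ℓ−1), product (−1)^281 = -1.
The Jacobi symbol (182|283) = -1 (Zolotarev) agrees.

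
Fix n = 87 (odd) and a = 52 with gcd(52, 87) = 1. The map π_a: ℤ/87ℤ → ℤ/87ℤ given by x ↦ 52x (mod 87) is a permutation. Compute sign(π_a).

+1

Trace 1: π^k(1) = [1, 52, 7, 16, 49, 25, 82] for k=0..6.
π_52 has 15 disjoint cycles with lengths [7, 7, 7, 7, 7, 7, 7, 7, 7, 7, 7, 7, 1, 1, 1] on {0,…,86}.
n − c = 87 − 15 = 72; sign = (−1)^72 = +1.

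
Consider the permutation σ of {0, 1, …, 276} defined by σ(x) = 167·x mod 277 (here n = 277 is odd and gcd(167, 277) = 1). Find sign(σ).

Orbit of 99 under x↦167x: [99, 190, 152, 177, 197, 213, 115]… (length divides ord_277(167)).
Cycle type of π: 276 + 1; total 2 cycles.
Σ(ℓ_i−1) = 277−2 = 275; sign = (−1)^275 = -1.
Via Zolotarev, sign(π_{167}) = (167|277) = -1.

-1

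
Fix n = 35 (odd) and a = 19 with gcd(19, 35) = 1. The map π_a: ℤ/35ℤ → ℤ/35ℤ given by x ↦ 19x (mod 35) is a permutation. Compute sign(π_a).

Start at x=19: 19 → 11 → 34 → 16 → 24 → 1 → 19 (one orbit).
Cycle type of π: 6×5 + 2×2 + 1; total 8 cycles.
sign(π) = (−1)^{n − #cycles} = (−1)^{35−8} = (−1)^27 = -1.
(19|35)_J = -1 (Zolotarev's lemma cross-check).

-1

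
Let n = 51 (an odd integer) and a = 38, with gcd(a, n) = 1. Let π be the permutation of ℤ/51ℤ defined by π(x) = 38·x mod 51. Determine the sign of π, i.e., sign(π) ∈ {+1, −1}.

-1

Orbit of 47 under x↦38x: [47, 1, 38, 16]… (length divides ord_51(38)).
Cycle type of π: 4×12 + 2 + 1; total 14 cycles.
51 − 14 = 37 transpositions; sign(π) = (−1)^37 = -1.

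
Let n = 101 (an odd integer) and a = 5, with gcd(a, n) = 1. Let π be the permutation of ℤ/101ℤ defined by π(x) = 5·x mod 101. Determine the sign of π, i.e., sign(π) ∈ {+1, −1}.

+1

Start at x=25: 25 → 24 → 19 → 95 → 71 → 52 → 58 → … (one orbit).
π_5 has 5 disjoint cycles with lengths [25, 25, 25, 25, 1] on {0,…,100}.
sign(π) = (−1)^{n − #cycles} = (−1)^{101−5} = (−1)^96 = +1.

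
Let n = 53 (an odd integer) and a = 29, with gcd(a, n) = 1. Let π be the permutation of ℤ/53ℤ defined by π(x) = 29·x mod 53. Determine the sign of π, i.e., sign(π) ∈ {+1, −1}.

+1

Orbit of 40 under x↦29x: [40, 47, 38, 42, 52, 24, 7]… (length divides ord_53(29)).
Cycle type of π: 26×2 + 1; total 3 cycles.
With 3 cycles on 53 points, sign = (−1)^{53−3} = +1.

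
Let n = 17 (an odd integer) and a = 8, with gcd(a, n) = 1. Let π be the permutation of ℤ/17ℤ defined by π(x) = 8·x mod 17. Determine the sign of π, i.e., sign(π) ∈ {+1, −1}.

Trace 13: π^k(13) = [13, 2, 16, 9, 4, 15, 1] for k=0..6.
π_8 has 3 disjoint cycles with lengths [8, 8, 1] on {0,…,16}.
With 3 cycles on 17 points, sign = (−1)^{17−3} = +1.

+1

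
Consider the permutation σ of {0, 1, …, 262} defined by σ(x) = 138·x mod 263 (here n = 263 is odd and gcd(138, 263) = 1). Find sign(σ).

+1

Orbit of 23 under x↦138x: [23, 18, 117, 103, 12, 78, 244]… (length divides ord_263(138)).
Cycle lengths of π_138 on ℤ/263ℤ: [131, 131, 1]; 3 cycles in total.
n − c = 263 − 3 = 260; sign = (−1)^260 = +1.
Via Zolotarev, sign(π_{138}) = (138|263) = +1.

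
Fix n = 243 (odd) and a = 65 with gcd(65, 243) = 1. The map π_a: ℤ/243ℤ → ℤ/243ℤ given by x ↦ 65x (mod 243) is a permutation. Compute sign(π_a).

Start at x=241: 241 → 113 → 55 → 173 → 67 → 224 → 223 → … (one orbit).
π_65 has 6 disjoint cycles with lengths [162, 54, 18, 6, 2, 1] on {0,…,242}.
6 cycles on 243: each ℓ→(−1)^(ℓ−1), product (−1)^237 = -1.

-1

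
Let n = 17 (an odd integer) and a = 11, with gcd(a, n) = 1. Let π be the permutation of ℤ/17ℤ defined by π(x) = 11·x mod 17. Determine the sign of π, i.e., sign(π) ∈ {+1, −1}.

Trace 9: π^k(9) = [9, 14, 1, 11, 2, 5, 4] for k=0..6.
Decompose π into cycles: lengths [16, 1] (2 cycles, including the fixed point 0).
17 − 2 = 15 transpositions; sign(π) = (−1)^15 = -1.
The Jacobi symbol (11|17) = -1 (Zolotarev) agrees.

-1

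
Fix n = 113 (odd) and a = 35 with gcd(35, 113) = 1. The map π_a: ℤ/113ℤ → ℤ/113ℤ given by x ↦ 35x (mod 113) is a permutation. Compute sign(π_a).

-1

Orbit of 65 under x↦35x: [65, 15, 73, 69, 42, 1, 35]… (length divides ord_113(35)).
Cycle lengths of π_35 on ℤ/113ℤ: [16, 16, 16, 16, 16, 16, 16, 1]; 8 cycles in total.
113 − 8 = 105 transpositions; sign(π) = (−1)^105 = -1.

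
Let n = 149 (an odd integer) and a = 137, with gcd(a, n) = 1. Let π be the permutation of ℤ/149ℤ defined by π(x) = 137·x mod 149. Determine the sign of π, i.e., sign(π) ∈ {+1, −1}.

Start at x=61: 61 → 13 → 142 → 84 → 35 → 27 → 123 → … (one orbit).
π_137 has 2 disjoint cycles with lengths [148, 1] on {0,…,148}.
2 cycles on 149: each ℓ→(−1)^(ℓ−1), product (−1)^147 = -1.
Check: (137/149) = -1 by Zolotarev.

-1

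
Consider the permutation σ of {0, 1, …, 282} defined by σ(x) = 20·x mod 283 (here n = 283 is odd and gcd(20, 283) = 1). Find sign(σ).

Trace 35: π^k(35) = [35, 134, 133, 113, 279, 203, 98] for k=0..6.
π_20 has 2 disjoint cycles with lengths [282, 1] on {0,…,282}.
With 2 cycles on 283 points, sign = (−1)^{283−2} = -1.
Via Zolotarev, sign(π_{20}) = (20|283) = -1.

-1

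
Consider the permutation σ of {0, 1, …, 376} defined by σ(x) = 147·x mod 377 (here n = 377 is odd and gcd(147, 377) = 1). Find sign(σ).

-1

Trace 264: π^k(264) = [264, 354, 12, 256, 309, 183, 134] for k=0..6.
Decompose π into cycles: lengths [84, 84, 84, 84, 28, 6, 6, 1] (8 cycles, including the fixed point 0).
Σ(ℓ_i−1) = 377−8 = 369; sign = (−1)^369 = -1.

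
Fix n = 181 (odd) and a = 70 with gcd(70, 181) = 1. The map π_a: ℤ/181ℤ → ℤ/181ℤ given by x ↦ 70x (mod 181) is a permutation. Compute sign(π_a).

Start at x=9: 9 → 87 → 117 → 45 → 73 → 42 → 44 → … (one orbit).
Decompose π into cycles: lengths [45, 45, 45, 45, 1] (5 cycles, including the fixed point 0).
Σ(ℓ_i−1) = 181−5 = 176; sign = (−1)^176 = +1.

+1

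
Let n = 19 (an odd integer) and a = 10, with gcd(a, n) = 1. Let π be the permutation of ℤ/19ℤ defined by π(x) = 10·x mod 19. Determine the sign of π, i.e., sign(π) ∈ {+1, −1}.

Orbit of 1 under x↦10x: [1, 10, 5, 12, 6, 3, 11]… (length divides ord_19(10)).
2 cycles of lengths [18, 1].
2 cycles on 19: each ℓ→(−1)^(ℓ−1), product (−1)^17 = -1.
Zolotarev: (10|19) = -1, matching the cycle-count sign.

-1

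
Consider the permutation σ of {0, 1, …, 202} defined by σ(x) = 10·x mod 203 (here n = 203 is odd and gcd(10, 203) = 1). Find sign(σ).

+1

Start at x=195: 195 → 123 → 12 → 120 → 185 → 23 → 27 → … (one orbit).
Decompose π into cycles: lengths [84, 84, 28, 6, 1] (5 cycles, including the fixed point 0).
203 − 5 = 198 transpositions; sign(π) = (−1)^198 = +1.
Check: (10/203) = +1 by Zolotarev.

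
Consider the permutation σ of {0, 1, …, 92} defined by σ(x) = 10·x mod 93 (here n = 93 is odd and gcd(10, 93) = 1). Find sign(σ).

+1

Trace 67: π^k(67) = [67, 19, 4, 40, 28, 1, 10] for k=0..6.
π_10 has 9 disjoint cycles with lengths [15, 15, 15, 15, 15, 15, 1, 1, 1] on {0,…,92}.
sign(π) = (−1)^{n − #cycles} = (−1)^{93−9} = (−1)^84 = +1.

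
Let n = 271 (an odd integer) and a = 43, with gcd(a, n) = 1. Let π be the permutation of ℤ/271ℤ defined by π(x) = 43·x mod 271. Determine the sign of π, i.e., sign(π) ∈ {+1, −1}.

-1

Trace 124: π^k(124) = [124, 183, 10, 159, 62, 227, 5] for k=0..6.
Cycle lengths of π_43 on ℤ/271ℤ: [270, 1]; 2 cycles in total.
2 cycles on 271: each ℓ→(−1)^(ℓ−1), product (−1)^269 = -1.
The Jacobi symbol (43|271) = -1 (Zolotarev) agrees.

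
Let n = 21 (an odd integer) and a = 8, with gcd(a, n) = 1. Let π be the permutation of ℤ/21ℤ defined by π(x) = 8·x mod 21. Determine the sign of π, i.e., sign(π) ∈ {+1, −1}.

-1

Orbit of 1 under x↦8x: [1, 8]… (length divides ord_21(8)).
Cycle lengths of π_8 on ℤ/21ℤ: [2, 2, 2, 2, 2, 2, 2, 1, 1, 1, 1, 1, 1, 1]; 14 cycles in total.
21 − 14 = 7 transpositions; sign(π) = (−1)^7 = -1.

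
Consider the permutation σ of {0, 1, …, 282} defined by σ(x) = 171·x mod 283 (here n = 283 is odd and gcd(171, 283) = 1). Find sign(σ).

-1

Trace 62: π^k(62) = [62, 131, 44, 166, 86, 273, 271] for k=0..6.
The orbit structure of x ↦ 171x mod 283: 2 orbits of sizes [282, 1].
n − c = 283 − 2 = 281; sign = (−1)^281 = -1.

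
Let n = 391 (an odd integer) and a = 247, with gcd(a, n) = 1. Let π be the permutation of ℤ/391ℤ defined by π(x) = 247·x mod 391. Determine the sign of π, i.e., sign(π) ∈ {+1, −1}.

-1

Start at x=4: 4 → 206 → 52 → 332 → 285 → 15 → 186 → … (one orbit).
Decompose π into cycles: lengths [88, 88, 88, 88, 22, 8, 8, 1] (8 cycles, including the fixed point 0).
Σ(ℓ_i−1) = 391−8 = 383; sign = (−1)^383 = -1.
Zolotarev: (247|391) = -1, matching the cycle-count sign.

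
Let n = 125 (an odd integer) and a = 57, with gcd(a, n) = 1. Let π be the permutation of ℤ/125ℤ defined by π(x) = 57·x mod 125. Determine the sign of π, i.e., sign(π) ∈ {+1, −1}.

Orbit of 124 under x↦57x: [124, 68, 1, 57]… (length divides ord_125(57)).
Cycle lengths of π_57 on ℤ/125ℤ: [4, 4, 4, 4, 4, 4, 4, 4, 4, 4, 4, 4, 4, 4, 4, 4, 4, 4, 4, 4, 4, 4, 4, 4, 4, 4, 4, 4, 4, 4, 4, 1]; 32 cycles in total.
125 − 32 = 93 transpositions; sign(π) = (−1)^93 = -1.

-1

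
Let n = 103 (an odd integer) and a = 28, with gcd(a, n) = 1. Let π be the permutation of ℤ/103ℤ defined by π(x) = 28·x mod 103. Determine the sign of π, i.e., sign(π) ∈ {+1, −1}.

+1

Orbit of 8 under x↦28x: [8, 18, 92, 1, 28, 63, 13]… (length divides ord_103(28)).
Cycle lengths of π_28 on ℤ/103ℤ: [51, 51, 1]; 3 cycles in total.
With 3 cycles on 103 points, sign = (−1)^{103−3} = +1.
Zolotarev: (28|103) = +1, matching the cycle-count sign.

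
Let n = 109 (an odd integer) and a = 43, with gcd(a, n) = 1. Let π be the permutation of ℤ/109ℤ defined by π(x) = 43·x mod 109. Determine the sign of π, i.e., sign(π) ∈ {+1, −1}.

Start at x=4: 4 → 63 → 93 → 75 → 64 → 27 → 71 → … (one orbit).
The orbit structure of x ↦ 43x mod 109: 7 orbits of sizes [18, 18, 18, 18, 18, 18, 1].
7 cycles on 109: each ℓ→(−1)^(ℓ−1), product (−1)^102 = +1.

+1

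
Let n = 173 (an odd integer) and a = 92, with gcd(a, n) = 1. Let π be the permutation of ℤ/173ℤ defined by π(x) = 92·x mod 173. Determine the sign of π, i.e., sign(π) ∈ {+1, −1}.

+1

Orbit of 144 under x↦92x: [144, 100, 31, 84, 116, 119, 49]… (length divides ord_173(92)).
Cycle type of π: 86×2 + 1; total 3 cycles.
Σ(ℓ_i−1) = 173−3 = 170; sign = (−1)^170 = +1.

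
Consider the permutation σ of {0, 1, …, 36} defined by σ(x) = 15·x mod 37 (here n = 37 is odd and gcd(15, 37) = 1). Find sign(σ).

-1

Orbit of 30 under x↦15x: [30, 6, 16, 18, 11, 17, 33]… (length divides ord_37(15)).
The orbit structure of x ↦ 15x mod 37: 2 orbits of sizes [36, 1].
n − c = 37 − 2 = 35; sign = (−1)^35 = -1.
(15|37)_J = -1 (Zolotarev's lemma cross-check).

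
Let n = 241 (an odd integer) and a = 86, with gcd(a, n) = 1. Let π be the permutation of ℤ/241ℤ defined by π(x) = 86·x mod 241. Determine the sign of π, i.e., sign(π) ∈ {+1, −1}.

-1

Start at x=98: 98 → 234 → 121 → 43 → 83 → 149 → 41 → … (one orbit).
The orbit structure of x ↦ 86x mod 241: 2 orbits of sizes [240, 1].
Σ(ℓ_i−1) = 241−2 = 239; sign = (−1)^239 = -1.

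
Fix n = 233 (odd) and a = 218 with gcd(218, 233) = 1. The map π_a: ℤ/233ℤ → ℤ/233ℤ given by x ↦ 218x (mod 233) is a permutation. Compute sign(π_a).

Start at x=220: 220 → 195 → 104 → 71 → 100 → 131 → 132 → … (one orbit).
The orbit structure of x ↦ 218x mod 233: 3 orbits of sizes [116, 116, 1].
Σ(ℓ_i−1) = 233−3 = 230; sign = (−1)^230 = +1.

+1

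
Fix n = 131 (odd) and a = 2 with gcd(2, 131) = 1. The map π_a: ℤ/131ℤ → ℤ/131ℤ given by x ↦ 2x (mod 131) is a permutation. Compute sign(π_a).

Orbit of 60 under x↦2x: [60, 120, 109, 87, 43, 86, 41]… (length divides ord_131(2)).
Cycle type of π: 130 + 1; total 2 cycles.
n − c = 131 − 2 = 129; sign = (−1)^129 = -1.
The Jacobi symbol (2|131) = -1 (Zolotarev) agrees.

-1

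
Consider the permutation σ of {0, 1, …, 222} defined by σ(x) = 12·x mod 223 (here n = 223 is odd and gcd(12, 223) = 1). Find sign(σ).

-1

Trace 21: π^k(21) = [21, 29, 125, 162, 160, 136, 71] for k=0..6.
π_12 has 2 disjoint cycles with lengths [222, 1] on {0,…,222}.
2 cycles on 223: each ℓ→(−1)^(ℓ−1), product (−1)^221 = -1.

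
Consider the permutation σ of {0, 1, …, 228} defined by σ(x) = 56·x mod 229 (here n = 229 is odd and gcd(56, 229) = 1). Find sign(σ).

Start at x=149: 149 → 100 → 104 → 99 → 48 → 169 → 75 → … (one orbit).
Cycle lengths of π_56 on ℤ/229ℤ: [114, 114, 1]; 3 cycles in total.
Σ(ℓ_i−1) = 229−3 = 226; sign = (−1)^226 = +1.
Zolotarev: (56|229) = +1, matching the cycle-count sign.

+1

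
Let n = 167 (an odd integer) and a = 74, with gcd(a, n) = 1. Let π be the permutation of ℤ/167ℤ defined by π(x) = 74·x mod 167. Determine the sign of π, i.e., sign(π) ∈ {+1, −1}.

Orbit of 16 under x↦74x: [16, 15, 108, 143, 61, 5, 36]… (length divides ord_167(74)).
Cycle lengths of π_74 on ℤ/167ℤ: [166, 1]; 2 cycles in total.
With 2 cycles on 167 points, sign = (−1)^{167−2} = -1.
Check: (74/167) = -1 by Zolotarev.

-1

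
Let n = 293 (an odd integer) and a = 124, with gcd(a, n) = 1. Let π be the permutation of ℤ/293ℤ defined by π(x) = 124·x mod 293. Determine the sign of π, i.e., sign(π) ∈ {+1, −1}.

Trace 109: π^k(109) = [109, 38, 24, 46, 137, 287, 135] for k=0..6.
π_124 has 5 disjoint cycles with lengths [73, 73, 73, 73, 1] on {0,…,292}.
With 5 cycles on 293 points, sign = (−1)^{293−5} = +1.
(124|293)_J = +1 (Zolotarev's lemma cross-check).

+1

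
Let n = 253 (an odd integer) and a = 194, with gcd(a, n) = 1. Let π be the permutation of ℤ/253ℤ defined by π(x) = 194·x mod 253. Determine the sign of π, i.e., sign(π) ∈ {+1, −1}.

+1

Orbit of 12 under x↦194x: [12, 51, 27, 178, 124, 21, 26]… (length divides ord_253(194)).
5 cycles of lengths [110, 110, 22, 10, 1].
sign(π) = (−1)^{n − #cycles} = (−1)^{253−5} = (−1)^248 = +1.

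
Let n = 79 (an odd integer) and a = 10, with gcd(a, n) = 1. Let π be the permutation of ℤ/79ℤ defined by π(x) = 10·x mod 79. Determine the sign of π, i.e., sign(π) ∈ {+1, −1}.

+1

Orbit of 65 under x↦10x: [65, 18, 22, 62, 67, 38, 64]… (length divides ord_79(10)).
π_10 has 7 disjoint cycles with lengths [13, 13, 13, 13, 13, 13, 1] on {0,…,78}.
79 − 7 = 72 transpositions; sign(π) = (−1)^72 = +1.
Zolotarev: (10|79) = +1, matching the cycle-count sign.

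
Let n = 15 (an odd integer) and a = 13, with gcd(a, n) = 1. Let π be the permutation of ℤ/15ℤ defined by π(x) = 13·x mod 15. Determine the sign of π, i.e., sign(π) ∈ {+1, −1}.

-1

Start at x=13: 13 → 4 → 7 → 1 → 13 (one orbit).
Cycle lengths of π_13 on ℤ/15ℤ: [4, 4, 4, 1, 1, 1]; 6 cycles in total.
6 cycles on 15: each ℓ→(−1)^(ℓ−1), product (−1)^9 = -1.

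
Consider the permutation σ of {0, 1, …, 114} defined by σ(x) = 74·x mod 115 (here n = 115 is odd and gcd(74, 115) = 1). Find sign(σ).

-1

Orbit of 44 under x↦74x: [44, 36, 19, 26, 84, 6, 99]… (length divides ord_115(74)).
8 cycles of lengths [22, 22, 22, 22, 22, 2, 2, 1].
sign(π) = (−1)^{n − #cycles} = (−1)^{115−8} = (−1)^107 = -1.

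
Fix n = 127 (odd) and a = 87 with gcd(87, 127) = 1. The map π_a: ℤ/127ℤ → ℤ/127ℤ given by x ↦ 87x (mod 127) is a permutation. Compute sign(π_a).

Trace 2: π^k(2) = [2, 47, 25, 16, 122, 73, 1] for k=0..6.
7 cycles of lengths [21, 21, 21, 21, 21, 21, 1].
sign(π) = (−1)^{n − #cycles} = (−1)^{127−7} = (−1)^120 = +1.

+1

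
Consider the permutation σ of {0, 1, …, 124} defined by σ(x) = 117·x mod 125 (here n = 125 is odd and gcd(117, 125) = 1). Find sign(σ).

-1

Orbit of 61 under x↦117x: [61, 12, 29, 18, 106, 27, 34]… (length divides ord_125(117)).
π_117 has 4 disjoint cycles with lengths [100, 20, 4, 1] on {0,…,124}.
4 cycles on 125: each ℓ→(−1)^(ℓ−1), product (−1)^121 = -1.
Zolotarev: (117|125) = -1, matching the cycle-count sign.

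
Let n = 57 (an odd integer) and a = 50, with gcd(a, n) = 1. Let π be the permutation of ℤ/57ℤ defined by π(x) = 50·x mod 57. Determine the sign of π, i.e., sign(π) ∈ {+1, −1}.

Trace 8: π^k(8) = [8, 1, 50, 49, 56, 7] for k=0..5.
Cycle lengths of π_50 on ℤ/57ℤ: [6, 6, 6, 6, 6, 6, 6, 6, 6, 2, 1]; 11 cycles in total.
With 11 cycles on 57 points, sign = (−1)^{57−11} = +1.

+1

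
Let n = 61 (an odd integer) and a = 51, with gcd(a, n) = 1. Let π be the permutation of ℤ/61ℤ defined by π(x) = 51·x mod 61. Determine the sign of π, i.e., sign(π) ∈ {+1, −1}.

-1

Trace 22: π^k(22) = [22, 24, 4, 21, 34, 26, 45] for k=0..6.
π_51 has 2 disjoint cycles with lengths [60, 1] on {0,…,60}.
n − c = 61 − 2 = 59; sign = (−1)^59 = -1.
(51|61)_J = -1 (Zolotarev's lemma cross-check).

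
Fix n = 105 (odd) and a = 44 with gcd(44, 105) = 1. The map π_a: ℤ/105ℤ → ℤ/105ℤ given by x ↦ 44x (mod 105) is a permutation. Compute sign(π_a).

Start at x=1: 1 → 44 → 46 → 29 → 16 → 74 → 1 (one orbit).
Cycle lengths of π_44 on ℤ/105ℤ: [6, 6, 6, 6, 6, 6, 6, 6, 6, 6, 6, 6, 6, 6, 3, 3, 2, 2, 2, 2, 2, 2, 2, 1]; 24 cycles in total.
24 cycles on 105: each ℓ→(−1)^(ℓ−1), product (−1)^81 = -1.

-1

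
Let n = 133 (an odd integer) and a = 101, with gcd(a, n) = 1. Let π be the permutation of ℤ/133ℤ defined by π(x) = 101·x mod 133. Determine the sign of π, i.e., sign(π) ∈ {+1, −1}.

Start at x=64: 64 → 80 → 100 → 125 → 123 → 54 → 1 → … (one orbit).
Decompose π into cycles: lengths [18, 18, 18, 18, 18, 18, 9, 9, 6, 1] (10 cycles, including the fixed point 0).
sign(π) = (−1)^{n − #cycles} = (−1)^{133−10} = (−1)^123 = -1.
Check: (101/133) = -1 by Zolotarev.

-1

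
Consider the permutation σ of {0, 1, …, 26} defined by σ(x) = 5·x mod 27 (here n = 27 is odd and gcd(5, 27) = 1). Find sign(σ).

-1

Orbit of 16 under x↦5x: [16, 26, 22, 2, 10, 23, 7]… (length divides ord_27(5)).
4 cycles of lengths [18, 6, 2, 1].
sign(π) = (−1)^{n − #cycles} = (−1)^{27−4} = (−1)^23 = -1.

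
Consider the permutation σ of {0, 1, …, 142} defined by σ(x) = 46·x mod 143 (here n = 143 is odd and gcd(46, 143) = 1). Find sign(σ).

Start at x=138: 138 → 56 → 2 → 92 → 85 → 49 → 109 → … (one orbit).
The orbit structure of x ↦ 46x mod 143: 5 orbits of sizes [60, 60, 12, 10, 1].
Σ(ℓ_i−1) = 143−5 = 138; sign = (−1)^138 = +1.
Check: (46/143) = +1 by Zolotarev.

+1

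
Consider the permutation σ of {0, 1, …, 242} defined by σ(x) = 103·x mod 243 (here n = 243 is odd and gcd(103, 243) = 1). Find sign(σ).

Trace 145: π^k(145) = [145, 112, 115, 181, 175, 43, 55] for k=0..6.
Cycle lengths of π_103 on ℤ/243ℤ: [81, 81, 27, 27, 9, 9, 3, 3, 1, 1, 1]; 11 cycles in total.
Σ(ℓ_i−1) = 243−11 = 232; sign = (−1)^232 = +1.
The Jacobi symbol (103|243) = +1 (Zolotarev) agrees.

+1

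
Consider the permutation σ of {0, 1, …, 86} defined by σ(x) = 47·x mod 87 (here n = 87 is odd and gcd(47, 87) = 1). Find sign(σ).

+1

Trace 7: π^k(7) = [7, 68, 64, 50, 1, 47, 34] for k=0..6.
Cycle lengths of π_47 on ℤ/87ℤ: [28, 28, 28, 2, 1]; 5 cycles in total.
sign(π) = (−1)^{n − #cycles} = (−1)^{87−5} = (−1)^82 = +1.
The Jacobi symbol (47|87) = +1 (Zolotarev) agrees.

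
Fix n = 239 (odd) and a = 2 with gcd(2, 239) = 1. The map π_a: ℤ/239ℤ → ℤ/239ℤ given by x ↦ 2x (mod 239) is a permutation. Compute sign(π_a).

+1

Trace 81: π^k(81) = [81, 162, 85, 170, 101, 202, 165] for k=0..6.
Cycle type of π: 119×2 + 1; total 3 cycles.
239 − 3 = 236 transpositions; sign(π) = (−1)^236 = +1.
(2|239)_J = +1 (Zolotarev's lemma cross-check).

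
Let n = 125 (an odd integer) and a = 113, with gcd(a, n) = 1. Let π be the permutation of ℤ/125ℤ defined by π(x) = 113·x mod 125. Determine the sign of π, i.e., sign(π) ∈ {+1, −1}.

-1

Trace 97: π^k(97) = [97, 86, 93, 9, 17, 46, 73] for k=0..6.
The orbit structure of x ↦ 113x mod 125: 4 orbits of sizes [100, 20, 4, 1].
Σ(ℓ_i−1) = 125−4 = 121; sign = (−1)^121 = -1.
Via Zolotarev, sign(π_{113}) = (113|125) = -1.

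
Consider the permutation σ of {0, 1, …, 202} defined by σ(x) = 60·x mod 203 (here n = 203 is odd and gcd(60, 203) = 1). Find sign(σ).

-1

Trace 95: π^k(95) = [95, 16, 148, 151, 128, 169, 193] for k=0..6.
6 cycles of lengths [84, 84, 28, 3, 3, 1].
203 − 6 = 197 transpositions; sign(π) = (−1)^197 = -1.
Check: (60/203) = -1 by Zolotarev.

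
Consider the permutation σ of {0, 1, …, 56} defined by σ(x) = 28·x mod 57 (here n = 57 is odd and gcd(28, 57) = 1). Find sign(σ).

+1

Orbit of 7 under x↦28x: [7, 25, 16, 49, 4, 55, 1]… (length divides ord_57(28)).
Decompose π into cycles: lengths [9, 9, 9, 9, 9, 9, 1, 1, 1] (9 cycles, including the fixed point 0).
n − c = 57 − 9 = 48; sign = (−1)^48 = +1.
The Jacobi symbol (28|57) = +1 (Zolotarev) agrees.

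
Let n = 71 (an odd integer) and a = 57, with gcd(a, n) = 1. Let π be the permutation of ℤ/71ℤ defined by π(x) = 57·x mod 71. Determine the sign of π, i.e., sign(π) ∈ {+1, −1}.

Orbit of 25 under x↦57x: [25, 5, 1, 57, 54]… (length divides ord_71(57)).
15 cycles of lengths [5, 5, 5, 5, 5, 5, 5, 5, 5, 5, 5, 5, 5, 5, 1].
Σ(ℓ_i−1) = 71−15 = 56; sign = (−1)^56 = +1.
Via Zolotarev, sign(π_{57}) = (57|71) = +1.

+1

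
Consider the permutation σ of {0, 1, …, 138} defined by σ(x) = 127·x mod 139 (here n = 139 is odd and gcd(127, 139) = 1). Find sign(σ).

+1

Orbit of 35 under x↦127x: [35, 136, 36, 124, 41, 64, 66]… (length divides ord_139(127)).
Cycle type of π: 69×2 + 1; total 3 cycles.
sign(π) = (−1)^{n − #cycles} = (−1)^{139−3} = (−1)^136 = +1.
(127|139)_J = +1 (Zolotarev's lemma cross-check).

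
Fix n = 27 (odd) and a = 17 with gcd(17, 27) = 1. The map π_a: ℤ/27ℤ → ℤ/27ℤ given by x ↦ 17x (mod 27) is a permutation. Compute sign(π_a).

Orbit of 8 under x↦17x: [8, 1, 17, 19, 26, 10]… (length divides ord_27(17)).
The orbit structure of x ↦ 17x mod 27: 8 orbits of sizes [6, 6, 6, 2, 2, 2, 2, 1].
n − c = 27 − 8 = 19; sign = (−1)^19 = -1.

-1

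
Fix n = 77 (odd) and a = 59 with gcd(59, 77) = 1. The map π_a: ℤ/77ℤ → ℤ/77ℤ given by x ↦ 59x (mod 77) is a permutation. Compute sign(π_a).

Orbit of 69 under x↦59x: [69, 67, 26, 71, 31, 58, 34]… (length divides ord_77(59)).
Cycle lengths of π_59 on ℤ/77ℤ: [30, 30, 6, 5, 5, 1]; 6 cycles in total.
n − c = 77 − 6 = 71; sign = (−1)^71 = -1.
Zolotarev: (59|77) = -1, matching the cycle-count sign.

-1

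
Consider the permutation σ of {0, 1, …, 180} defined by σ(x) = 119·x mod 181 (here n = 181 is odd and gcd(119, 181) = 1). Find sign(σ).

Start at x=108: 108 → 1 → 119 → 43 → 49 → 39 → 116 → … (one orbit).
Decompose π into cycles: lengths [18, 18, 18, 18, 18, 18, 18, 18, 18, 18, 1] (11 cycles, including the fixed point 0).
11 cycles on 181: each ℓ→(−1)^(ℓ−1), product (−1)^170 = +1.
Zolotarev: (119|181) = +1, matching the cycle-count sign.

+1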